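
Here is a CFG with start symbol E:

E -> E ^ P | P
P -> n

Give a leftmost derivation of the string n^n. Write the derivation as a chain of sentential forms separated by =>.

E => E^P => P^P => n^P => n^n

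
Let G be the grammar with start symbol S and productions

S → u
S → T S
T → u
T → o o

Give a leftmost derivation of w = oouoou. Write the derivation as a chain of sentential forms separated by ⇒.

S⇒TS⇒ooS⇒ooTS⇒oouS⇒oouTS⇒oouooS⇒oouoou

S ⇒ TS   [S → T S]
TS ⇒ ooS   [T → o o]
ooS ⇒ ooTS   [S → T S]
ooTS ⇒ oouS   [T → u]
oouS ⇒ oouTS   [S → T S]
oouTS ⇒ oouooS   [T → o o]
oouooS ⇒ oouoou   [S → u]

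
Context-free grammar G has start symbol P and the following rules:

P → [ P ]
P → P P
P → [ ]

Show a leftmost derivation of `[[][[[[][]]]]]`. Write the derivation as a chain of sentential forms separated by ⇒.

P ⇒ [P] ⇒ [PP] ⇒ [[]P] ⇒ [[][P]] ⇒ [[][[P]]] ⇒ [[][[[P]]]] ⇒ [[][[[PP]]]] ⇒ [[][[[[]P]]]] ⇒ [[][[[[][]]]]]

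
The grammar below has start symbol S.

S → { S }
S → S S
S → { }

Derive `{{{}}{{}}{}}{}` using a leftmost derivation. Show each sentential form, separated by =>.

S=>SS=>{S}S=>{SS}S=>{SSS}S=>{{S}SS}S=>{{{}}SS}S=>{{{}}{S}S}S=>{{{}}{{}}S}S=>{{{}}{{}}{}}S=>{{{}}{{}}{}}{}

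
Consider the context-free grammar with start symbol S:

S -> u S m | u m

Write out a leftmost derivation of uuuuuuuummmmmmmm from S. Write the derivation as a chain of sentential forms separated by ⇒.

S ⇒ uSm   [S -> u S m]
uSm ⇒ uuSmm   [S -> u S m]
uuSmm ⇒ uuuSmmm   [S -> u S m]
uuuSmmm ⇒ uuuuSmmmm   [S -> u S m]
uuuuSmmmm ⇒ uuuuuSmmmmm   [S -> u S m]
uuuuuSmmmmm ⇒ uuuuuuSmmmmmm   [S -> u S m]
uuuuuuSmmmmmm ⇒ uuuuuuuSmmmmmmm   [S -> u S m]
uuuuuuuSmmmmmmm ⇒ uuuuuuuummmmmmmm   [S -> u m]

S ⇒ uSm ⇒ uuSmm ⇒ uuuSmmm ⇒ uuuuSmmmm ⇒ uuuuuSmmmmm ⇒ uuuuuuSmmmmmm ⇒ uuuuuuuSmmmmmmm ⇒ uuuuuuuummmmmmmm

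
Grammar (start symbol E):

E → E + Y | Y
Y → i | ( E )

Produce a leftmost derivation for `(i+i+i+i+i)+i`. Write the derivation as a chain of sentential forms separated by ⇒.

E ⇒ E+Y ⇒ Y+Y ⇒ (E)+Y ⇒ (E+Y)+Y ⇒ (E+Y+Y)+Y ⇒ (E+Y+Y+Y)+Y ⇒ (E+Y+Y+Y+Y)+Y ⇒ (Y+Y+Y+Y+Y)+Y ⇒ (i+Y+Y+Y+Y)+Y ⇒ (i+i+Y+Y+Y)+Y ⇒ (i+i+i+Y+Y)+Y ⇒ (i+i+i+i+Y)+Y ⇒ (i+i+i+i+i)+Y ⇒ (i+i+i+i+i)+i

E ⇒ E+Y   [E → E + Y]
E+Y ⇒ Y+Y   [E → Y]
Y+Y ⇒ (E)+Y   [Y → ( E )]
(E)+Y ⇒ (E+Y)+Y   [E → E + Y]
(E+Y)+Y ⇒ (E+Y+Y)+Y   [E → E + Y]
(E+Y+Y)+Y ⇒ (E+Y+Y+Y)+Y   [E → E + Y]
(E+Y+Y+Y)+Y ⇒ (E+Y+Y+Y+Y)+Y   [E → E + Y]
(E+Y+Y+Y+Y)+Y ⇒ (Y+Y+Y+Y+Y)+Y   [E → Y]
(Y+Y+Y+Y+Y)+Y ⇒ (i+Y+Y+Y+Y)+Y   [Y → i]
(i+Y+Y+Y+Y)+Y ⇒ (i+i+Y+Y+Y)+Y   [Y → i]
(i+i+Y+Y+Y)+Y ⇒ (i+i+i+Y+Y)+Y   [Y → i]
(i+i+i+Y+Y)+Y ⇒ (i+i+i+i+Y)+Y   [Y → i]
(i+i+i+i+Y)+Y ⇒ (i+i+i+i+i)+Y   [Y → i]
(i+i+i+i+i)+Y ⇒ (i+i+i+i+i)+i   [Y → i]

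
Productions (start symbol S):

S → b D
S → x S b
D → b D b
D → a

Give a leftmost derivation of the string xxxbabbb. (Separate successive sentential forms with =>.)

S => xSb   [S → x S b]
xSb => xxSbb   [S → x S b]
xxSbb => xxxSbbb   [S → x S b]
xxxSbbb => xxxbDbbb   [S → b D]
xxxbDbbb => xxxbabbb   [D → a]

S=>xSb=>xxSbb=>xxxSbbb=>xxxbDbbb=>xxxbabbb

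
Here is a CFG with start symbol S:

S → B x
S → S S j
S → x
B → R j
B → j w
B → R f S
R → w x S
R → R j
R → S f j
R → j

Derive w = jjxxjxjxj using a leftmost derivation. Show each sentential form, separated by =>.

S => SSj   [S → S S j]
SSj => SSjSj   [S → S S j]
SSjSj => SSjSjSj   [S → S S j]
SSjSjSj => BxSjSjSj   [S → B x]
BxSjSjSj => RjxSjSjSj   [B → R j]
RjxSjSjSj => jjxSjSjSj   [R → j]
jjxSjSjSj => jjxxjSjSj   [S → x]
jjxxjSjSj => jjxxjxjSj   [S → x]
jjxxjxjSj => jjxxjxjxj   [S → x]

S => SSj => SSjSj => SSjSjSj => BxSjSjSj => RjxSjSjSj => jjxSjSjSj => jjxxjSjSj => jjxxjxjSj => jjxxjxjxj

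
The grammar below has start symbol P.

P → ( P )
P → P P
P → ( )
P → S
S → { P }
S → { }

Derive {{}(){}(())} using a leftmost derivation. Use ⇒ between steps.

P ⇒ S   [P → S]
S ⇒ {P}   [S → { P }]
{P} ⇒ {PP}   [P → P P]
{PP} ⇒ {PPP}   [P → P P]
{PPP} ⇒ {SPP}   [P → S]
{SPP} ⇒ {{}PP}   [S → { }]
{{}PP} ⇒ {{}PPP}   [P → P P]
{{}PPP} ⇒ {{}()PP}   [P → ( )]
{{}()PP} ⇒ {{}()SP}   [P → S]
{{}()SP} ⇒ {{}(){}P}   [S → { }]
{{}(){}P} ⇒ {{}(){}(P)}   [P → ( P )]
{{}(){}(P)} ⇒ {{}(){}(())}   [P → ( )]

P ⇒ S ⇒ {P} ⇒ {PP} ⇒ {PPP} ⇒ {SPP} ⇒ {{}PP} ⇒ {{}PPP} ⇒ {{}()PP} ⇒ {{}()SP} ⇒ {{}(){}P} ⇒ {{}(){}(P)} ⇒ {{}(){}(())}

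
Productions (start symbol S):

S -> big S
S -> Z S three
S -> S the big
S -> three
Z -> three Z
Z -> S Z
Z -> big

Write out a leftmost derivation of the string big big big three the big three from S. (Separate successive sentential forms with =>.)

S => Z S three   [S -> Z S three]
Z S three => big S three   [Z -> big]
big S three => big big S three   [S -> big S]
big big S three => big big S the big three   [S -> S the big]
big big S the big three => big big big S the big three   [S -> big S]
big big big S the big three => big big big three the big three   [S -> three]

S => Z S three => big S three => big big S three => big big S the big three => big big big S the big three => big big big three the big three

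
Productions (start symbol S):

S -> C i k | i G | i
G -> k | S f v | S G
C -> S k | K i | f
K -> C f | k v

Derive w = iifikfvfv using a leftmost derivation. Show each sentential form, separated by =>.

S => iG => iSfv => iiGfv => iiSfvfv => iiCikfvfv => iifikfvfv

S => iG   [S -> i G]
iG => iSfv   [G -> S f v]
iSfv => iiGfv   [S -> i G]
iiGfv => iiSfvfv   [G -> S f v]
iiSfvfv => iiCikfvfv   [S -> C i k]
iiCikfvfv => iifikfvfv   [C -> f]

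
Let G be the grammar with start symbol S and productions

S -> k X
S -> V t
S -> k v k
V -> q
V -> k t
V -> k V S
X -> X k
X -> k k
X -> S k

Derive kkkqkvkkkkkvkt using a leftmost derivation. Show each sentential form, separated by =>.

S => Vt   [S -> V t]
Vt => kVSt   [V -> k V S]
kVSt => kkVSSt   [V -> k V S]
kkVSSt => kkkVSSSt   [V -> k V S]
kkkVSSSt => kkkqSSSt   [V -> q]
kkkqSSSt => kkkqkvkSSt   [S -> k v k]
kkkqkvkSSt => kkkqkvkkXSt   [S -> k X]
kkkqkvkkXSt => kkkqkvkkkkSt   [X -> k k]
kkkqkvkkkkSt => kkkqkvkkkkkvkt   [S -> k v k]

S=>Vt=>kVSt=>kkVSSt=>kkkVSSSt=>kkkqSSSt=>kkkqkvkSSt=>kkkqkvkkXSt=>kkkqkvkkkkSt=>kkkqkvkkkkkvkt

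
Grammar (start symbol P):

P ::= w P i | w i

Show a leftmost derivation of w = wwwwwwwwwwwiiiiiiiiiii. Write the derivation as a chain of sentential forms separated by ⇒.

P ⇒ wPi   [P ::= w P i]
wPi ⇒ wwPii   [P ::= w P i]
wwPii ⇒ wwwPiii   [P ::= w P i]
wwwPiii ⇒ wwwwPiiii   [P ::= w P i]
wwwwPiiii ⇒ wwwwwPiiiii   [P ::= w P i]
wwwwwPiiiii ⇒ wwwwwwPiiiiii   [P ::= w P i]
wwwwwwPiiiiii ⇒ wwwwwwwPiiiiiii   [P ::= w P i]
wwwwwwwPiiiiiii ⇒ wwwwwwwwPiiiiiiii   [P ::= w P i]
wwwwwwwwPiiiiiiii ⇒ wwwwwwwwwPiiiiiiiii   [P ::= w P i]
wwwwwwwwwPiiiiiiiii ⇒ wwwwwwwwwwPiiiiiiiiii   [P ::= w P i]
wwwwwwwwwwPiiiiiiiiii ⇒ wwwwwwwwwwwiiiiiiiiiii   [P ::= w i]

P ⇒ wPi ⇒ wwPii ⇒ wwwPiii ⇒ wwwwPiiii ⇒ wwwwwPiiiii ⇒ wwwwwwPiiiiii ⇒ wwwwwwwPiiiiiii ⇒ wwwwwwwwPiiiiiiii ⇒ wwwwwwwwwPiiiiiiiii ⇒ wwwwwwwwwwPiiiiiiiiii ⇒ wwwwwwwwwwwiiiiiiiiiii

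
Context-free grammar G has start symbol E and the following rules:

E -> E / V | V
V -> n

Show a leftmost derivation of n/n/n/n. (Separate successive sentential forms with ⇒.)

E ⇒ E/V ⇒ E/V/V ⇒ E/V/V/V ⇒ V/V/V/V ⇒ n/V/V/V ⇒ n/n/V/V ⇒ n/n/n/V ⇒ n/n/n/n

E ⇒ E/V   [E -> E / V]
E/V ⇒ E/V/V   [E -> E / V]
E/V/V ⇒ E/V/V/V   [E -> E / V]
E/V/V/V ⇒ V/V/V/V   [E -> V]
V/V/V/V ⇒ n/V/V/V   [V -> n]
n/V/V/V ⇒ n/n/V/V   [V -> n]
n/n/V/V ⇒ n/n/n/V   [V -> n]
n/n/n/V ⇒ n/n/n/n   [V -> n]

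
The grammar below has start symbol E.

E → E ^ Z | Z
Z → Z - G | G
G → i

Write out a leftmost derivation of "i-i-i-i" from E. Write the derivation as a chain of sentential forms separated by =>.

E => Z => Z-G => Z-G-G => Z-G-G-G => G-G-G-G => i-G-G-G => i-i-G-G => i-i-i-G => i-i-i-i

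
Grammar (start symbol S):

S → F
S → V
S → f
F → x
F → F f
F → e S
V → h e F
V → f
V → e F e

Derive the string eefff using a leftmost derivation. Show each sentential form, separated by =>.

S => F   [S → F]
F => eS   [F → e S]
eS => eF   [S → F]
eF => eFf   [F → F f]
eFf => eFff   [F → F f]
eFff => eeSff   [F → e S]
eeSff => eefff   [S → f]

S => F => eS => eF => eFf => eFff => eeSff => eefff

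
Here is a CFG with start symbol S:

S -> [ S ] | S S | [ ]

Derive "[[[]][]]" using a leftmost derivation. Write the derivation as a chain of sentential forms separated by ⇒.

S ⇒ [S]   [S -> [ S ]]
[S] ⇒ [SS]   [S -> S S]
[SS] ⇒ [[S]S]   [S -> [ S ]]
[[S]S] ⇒ [[[]]S]   [S -> [ ]]
[[[]]S] ⇒ [[[]][]]   [S -> [ ]]

S ⇒ [S] ⇒ [SS] ⇒ [[S]S] ⇒ [[[]]S] ⇒ [[[]][]]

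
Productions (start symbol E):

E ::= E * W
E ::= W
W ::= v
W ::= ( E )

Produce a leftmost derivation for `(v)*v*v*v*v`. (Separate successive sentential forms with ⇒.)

E⇒E*W⇒E*W*W⇒E*W*W*W⇒E*W*W*W*W⇒W*W*W*W*W⇒(E)*W*W*W*W⇒(W)*W*W*W*W⇒(v)*W*W*W*W⇒(v)*v*W*W*W⇒(v)*v*v*W*W⇒(v)*v*v*v*W⇒(v)*v*v*v*v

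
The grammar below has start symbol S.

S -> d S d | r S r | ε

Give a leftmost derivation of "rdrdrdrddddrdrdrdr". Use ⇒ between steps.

S ⇒ rSr   [S -> r S r]
rSr ⇒ rdSdr   [S -> d S d]
rdSdr ⇒ rdrSrdr   [S -> r S r]
rdrSrdr ⇒ rdrdSdrdr   [S -> d S d]
rdrdSdrdr ⇒ rdrdrSrdrdr   [S -> r S r]
rdrdrSrdrdr ⇒ rdrdrdSdrdrdr   [S -> d S d]
rdrdrdSdrdrdr ⇒ rdrdrdrSrdrdrdr   [S -> r S r]
rdrdrdrSrdrdrdr ⇒ rdrdrdrdSdrdrdrdr   [S -> d S d]
rdrdrdrdSdrdrdrdr ⇒ rdrdrdrddSddrdrdrdr   [S -> d S d]
rdrdrdrddSddrdrdrdr ⇒ rdrdrdrddddrdrdrdr   [S -> ε]

S ⇒ rSr ⇒ rdSdr ⇒ rdrSrdr ⇒ rdrdSdrdr ⇒ rdrdrSrdrdr ⇒ rdrdrdSdrdrdr ⇒ rdrdrdrSrdrdrdr ⇒ rdrdrdrdSdrdrdrdr ⇒ rdrdrdrddSddrdrdrdr ⇒ rdrdrdrddddrdrdrdr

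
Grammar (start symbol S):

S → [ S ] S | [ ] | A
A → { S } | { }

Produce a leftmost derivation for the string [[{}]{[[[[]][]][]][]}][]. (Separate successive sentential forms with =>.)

S => [S]S   [S → [ S ] S]
[S]S => [[S]S]S   [S → [ S ] S]
[[S]S]S => [[A]S]S   [S → A]
[[A]S]S => [[{}]S]S   [A → { }]
[[{}]S]S => [[{}]A]S   [S → A]
[[{}]A]S => [[{}]{S}]S   [A → { S }]
[[{}]{S}]S => [[{}]{[S]S}]S   [S → [ S ] S]
[[{}]{[S]S}]S => [[{}]{[[S]S]S}]S   [S → [ S ] S]
[[{}]{[[S]S]S}]S => [[{}]{[[[S]S]S]S}]S   [S → [ S ] S]
[[{}]{[[[S]S]S]S}]S => [[{}]{[[[[]]S]S]S}]S   [S → [ ]]
[[{}]{[[[[]]S]S]S}]S => [[{}]{[[[[]][]]S]S}]S   [S → [ ]]
[[{}]{[[[[]][]]S]S}]S => [[{}]{[[[[]][]][]]S}]S   [S → [ ]]
[[{}]{[[[[]][]][]]S}]S => [[{}]{[[[[]][]][]][]}]S   [S → [ ]]
[[{}]{[[[[]][]][]][]}]S => [[{}]{[[[[]][]][]][]}][]   [S → [ ]]

S => [S]S => [[S]S]S => [[A]S]S => [[{}]S]S => [[{}]A]S => [[{}]{S}]S => [[{}]{[S]S}]S => [[{}]{[[S]S]S}]S => [[{}]{[[[S]S]S]S}]S => [[{}]{[[[[]]S]S]S}]S => [[{}]{[[[[]][]]S]S}]S => [[{}]{[[[[]][]][]]S}]S => [[{}]{[[[[]][]][]][]}]S => [[{}]{[[[[]][]][]][]}][]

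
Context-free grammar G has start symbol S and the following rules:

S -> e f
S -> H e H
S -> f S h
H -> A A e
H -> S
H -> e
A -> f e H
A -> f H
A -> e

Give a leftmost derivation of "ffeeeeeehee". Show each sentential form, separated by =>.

S => HeH   [S -> H e H]
HeH => SeH   [H -> S]
SeH => fSheH   [S -> f S h]
fSheH => fHeHheH   [S -> H e H]
fHeHheH => fAAeeHheH   [H -> A A e]
fAAeeHheH => ffeHAeeHheH   [A -> f e H]
ffeHAeeHheH => ffeeAeeHheH   [H -> e]
ffeeAeeHheH => ffeeeeeHheH   [A -> e]
ffeeeeeHheH => ffeeeeeeheH   [H -> e]
ffeeeeeeheH => ffeeeeeehee   [H -> e]

S => HeH => SeH => fSheH => fHeHheH => fAAeeHheH => ffeHAeeHheH => ffeeAeeHheH => ffeeeeeHheH => ffeeeeeeheH => ffeeeeeehee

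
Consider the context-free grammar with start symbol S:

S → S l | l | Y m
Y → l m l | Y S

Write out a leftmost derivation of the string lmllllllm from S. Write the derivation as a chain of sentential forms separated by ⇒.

S ⇒ Ym ⇒ YSm ⇒ YSSm ⇒ YSSSm ⇒ YSSSSm ⇒ YSSSSSm ⇒ lmlSSSSSm ⇒ lmllSSSSm ⇒ lmlllSSSm ⇒ lmllllSSm ⇒ lmlllllSm ⇒ lmllllllm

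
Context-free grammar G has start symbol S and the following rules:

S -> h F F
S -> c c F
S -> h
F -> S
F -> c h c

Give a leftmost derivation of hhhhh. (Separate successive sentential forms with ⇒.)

S ⇒ hFF ⇒ hSF ⇒ hhFFF ⇒ hhSFF ⇒ hhhFF ⇒ hhhSF ⇒ hhhhF ⇒ hhhhS ⇒ hhhhh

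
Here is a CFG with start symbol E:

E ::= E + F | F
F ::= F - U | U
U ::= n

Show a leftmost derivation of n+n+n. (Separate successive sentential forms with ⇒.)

E ⇒ E+F ⇒ E+F+F ⇒ F+F+F ⇒ U+F+F ⇒ n+F+F ⇒ n+U+F ⇒ n+n+F ⇒ n+n+U ⇒ n+n+n

E ⇒ E+F   [E ::= E + F]
E+F ⇒ E+F+F   [E ::= E + F]
E+F+F ⇒ F+F+F   [E ::= F]
F+F+F ⇒ U+F+F   [F ::= U]
U+F+F ⇒ n+F+F   [U ::= n]
n+F+F ⇒ n+U+F   [F ::= U]
n+U+F ⇒ n+n+F   [U ::= n]
n+n+F ⇒ n+n+U   [F ::= U]
n+n+U ⇒ n+n+n   [U ::= n]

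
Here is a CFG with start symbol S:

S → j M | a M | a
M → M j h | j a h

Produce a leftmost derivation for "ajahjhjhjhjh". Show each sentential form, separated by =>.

S => aM => aMjh => aMjhjh => aMjhjhjh => aMjhjhjhjh => ajahjhjhjhjh

S => aM   [S → a M]
aM => aMjh   [M → M j h]
aMjh => aMjhjh   [M → M j h]
aMjhjh => aMjhjhjh   [M → M j h]
aMjhjhjh => aMjhjhjhjh   [M → M j h]
aMjhjhjhjh => ajahjhjhjhjh   [M → j a h]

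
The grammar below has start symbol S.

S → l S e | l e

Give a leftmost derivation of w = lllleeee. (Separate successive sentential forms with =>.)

S => lSe => llSee => lllSeee => lllleeee

S => lSe   [S → l S e]
lSe => llSee   [S → l S e]
llSee => lllSeee   [S → l S e]
lllSeee => lllleeee   [S → l e]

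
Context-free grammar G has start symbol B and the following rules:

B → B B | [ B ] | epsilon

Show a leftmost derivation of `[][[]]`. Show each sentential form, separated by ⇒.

B ⇒ BB   [B → B B]
BB ⇒ [B]B   [B → [ B ]]
[B]B ⇒ []B   [B → epsilon]
[]B ⇒ [][B]   [B → [ B ]]
[][B] ⇒ [][BB]   [B → B B]
[][BB] ⇒ [][BBB]   [B → B B]
[][BBB] ⇒ [][[B]BB]   [B → [ B ]]
[][[B]BB] ⇒ [][[]BB]   [B → epsilon]
[][[]BB] ⇒ [][[]B]   [B → epsilon]
[][[]B] ⇒ [][[]]   [B → epsilon]

B⇒BB⇒[B]B⇒[]B⇒[][B]⇒[][BB]⇒[][BBB]⇒[][[B]BB]⇒[][[]BB]⇒[][[]B]⇒[][[]]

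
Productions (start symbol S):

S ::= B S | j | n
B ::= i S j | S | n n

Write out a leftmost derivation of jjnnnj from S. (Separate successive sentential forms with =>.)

S => BS   [S ::= B S]
BS => SS   [B ::= S]
SS => jS   [S ::= j]
jS => jBS   [S ::= B S]
jBS => jSS   [B ::= S]
jSS => jBSS   [S ::= B S]
jBSS => jSSS   [B ::= S]
jSSS => jjSS   [S ::= j]
jjSS => jjnS   [S ::= n]
jjnS => jjnBS   [S ::= B S]
jjnBS => jjnnnS   [B ::= n n]
jjnnnS => jjnnnj   [S ::= j]

S => BS => SS => jS => jBS => jSS => jBSS => jSSS => jjSS => jjnS => jjnBS => jjnnnS => jjnnnj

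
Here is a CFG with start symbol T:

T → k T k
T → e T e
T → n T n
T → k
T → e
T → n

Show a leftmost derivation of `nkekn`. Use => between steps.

T => nTn => nkTkn => nkekn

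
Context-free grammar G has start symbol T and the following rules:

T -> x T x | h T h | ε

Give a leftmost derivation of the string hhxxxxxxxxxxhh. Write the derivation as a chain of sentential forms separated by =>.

T => hTh   [T -> h T h]
hTh => hhThh   [T -> h T h]
hhThh => hhxTxhh   [T -> x T x]
hhxTxhh => hhxxTxxhh   [T -> x T x]
hhxxTxxhh => hhxxxTxxxhh   [T -> x T x]
hhxxxTxxxhh => hhxxxxTxxxxhh   [T -> x T x]
hhxxxxTxxxxhh => hhxxxxxTxxxxxhh   [T -> x T x]
hhxxxxxTxxxxxhh => hhxxxxxxxxxxhh   [T -> ε]

T => hTh => hhThh => hhxTxhh => hhxxTxxhh => hhxxxTxxxhh => hhxxxxTxxxxhh => hhxxxxxTxxxxxhh => hhxxxxxxxxxxhh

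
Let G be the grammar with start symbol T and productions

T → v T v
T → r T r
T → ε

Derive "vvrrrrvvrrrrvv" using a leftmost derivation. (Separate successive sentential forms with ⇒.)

T ⇒ vTv ⇒ vvTvv ⇒ vvrTrvv ⇒ vvrrTrrvv ⇒ vvrrrTrrrvv ⇒ vvrrrrTrrrrvv ⇒ vvrrrrvTvrrrrvv ⇒ vvrrrrvvrrrrvv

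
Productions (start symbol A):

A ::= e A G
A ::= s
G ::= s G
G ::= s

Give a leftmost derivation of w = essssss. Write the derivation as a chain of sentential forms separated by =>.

A => eAG   [A ::= e A G]
eAG => esG   [A ::= s]
esG => essG   [G ::= s G]
essG => esssG   [G ::= s G]
esssG => essssG   [G ::= s G]
essssG => esssssG   [G ::= s G]
esssssG => essssss   [G ::= s]

A=>eAG=>esG=>essG=>esssG=>essssG=>esssssG=>essssss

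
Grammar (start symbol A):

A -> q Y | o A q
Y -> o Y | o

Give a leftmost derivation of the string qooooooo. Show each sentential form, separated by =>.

A => qY   [A -> q Y]
qY => qoY   [Y -> o Y]
qoY => qooY   [Y -> o Y]
qooY => qoooY   [Y -> o Y]
qoooY => qooooY   [Y -> o Y]
qooooY => qoooooY   [Y -> o Y]
qoooooY => qooooooY   [Y -> o Y]
qooooooY => qooooooo   [Y -> o]

A=>qY=>qoY=>qooY=>qoooY=>qooooY=>qoooooY=>qooooooY=>qooooooo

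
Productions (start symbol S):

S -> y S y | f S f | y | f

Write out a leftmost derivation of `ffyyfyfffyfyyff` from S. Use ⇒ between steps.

S⇒fSf⇒ffSff⇒ffySyff⇒ffyySyyff⇒ffyyfSfyyff⇒ffyyfySyfyyff⇒ffyyfyfSfyfyyff⇒ffyyfyfffyfyyff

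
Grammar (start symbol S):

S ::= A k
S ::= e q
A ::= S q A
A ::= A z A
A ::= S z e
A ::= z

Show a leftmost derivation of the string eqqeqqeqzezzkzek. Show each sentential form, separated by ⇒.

S ⇒ Ak ⇒ Szek ⇒ Akzek ⇒ AzAkzek ⇒ SqAzAkzek ⇒ eqqAzAkzek ⇒ eqqSqAzAkzek ⇒ eqqeqqAzAkzek ⇒ eqqeqqSzezAkzek ⇒ eqqeqqeqzezAkzek ⇒ eqqeqqeqzezzkzek

S ⇒ Ak   [S ::= A k]
Ak ⇒ Szek   [A ::= S z e]
Szek ⇒ Akzek   [S ::= A k]
Akzek ⇒ AzAkzek   [A ::= A z A]
AzAkzek ⇒ SqAzAkzek   [A ::= S q A]
SqAzAkzek ⇒ eqqAzAkzek   [S ::= e q]
eqqAzAkzek ⇒ eqqSqAzAkzek   [A ::= S q A]
eqqSqAzAkzek ⇒ eqqeqqAzAkzek   [S ::= e q]
eqqeqqAzAkzek ⇒ eqqeqqSzezAkzek   [A ::= S z e]
eqqeqqSzezAkzek ⇒ eqqeqqeqzezAkzek   [S ::= e q]
eqqeqqeqzezAkzek ⇒ eqqeqqeqzezzkzek   [A ::= z]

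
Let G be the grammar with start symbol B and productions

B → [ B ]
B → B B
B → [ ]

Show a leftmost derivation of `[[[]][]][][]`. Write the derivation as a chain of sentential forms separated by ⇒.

B ⇒ BB ⇒ BBB ⇒ [B]BB ⇒ [BB]BB ⇒ [[B]B]BB ⇒ [[[]]B]BB ⇒ [[[]][]]BB ⇒ [[[]][]][]B ⇒ [[[]][]][][]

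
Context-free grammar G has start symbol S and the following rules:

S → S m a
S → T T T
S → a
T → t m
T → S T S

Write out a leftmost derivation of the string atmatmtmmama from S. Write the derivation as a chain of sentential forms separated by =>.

S => Sma => Smama => TTTmama => STSTTmama => aTSTTmama => atmSTTmama => atmaTTmama => atmatmTmama => atmatmtmmama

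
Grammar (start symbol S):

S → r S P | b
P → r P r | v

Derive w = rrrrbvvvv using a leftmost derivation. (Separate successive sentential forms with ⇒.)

S ⇒ rSP ⇒ rrSPP ⇒ rrrSPPP ⇒ rrrrSPPPP ⇒ rrrrbPPPP ⇒ rrrrbvPPP ⇒ rrrrbvvPP ⇒ rrrrbvvvP ⇒ rrrrbvvvv

S ⇒ rSP   [S → r S P]
rSP ⇒ rrSPP   [S → r S P]
rrSPP ⇒ rrrSPPP   [S → r S P]
rrrSPPP ⇒ rrrrSPPPP   [S → r S P]
rrrrSPPPP ⇒ rrrrbPPPP   [S → b]
rrrrbPPPP ⇒ rrrrbvPPP   [P → v]
rrrrbvPPP ⇒ rrrrbvvPP   [P → v]
rrrrbvvPP ⇒ rrrrbvvvP   [P → v]
rrrrbvvvP ⇒ rrrrbvvvv   [P → v]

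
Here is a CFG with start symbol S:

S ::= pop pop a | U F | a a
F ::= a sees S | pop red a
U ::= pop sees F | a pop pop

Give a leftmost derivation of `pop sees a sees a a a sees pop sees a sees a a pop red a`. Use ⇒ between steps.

S ⇒ U F ⇒ pop sees F F ⇒ pop sees a sees S F ⇒ pop sees a sees a a F ⇒ pop sees a sees a a a sees S ⇒ pop sees a sees a a a sees U F ⇒ pop sees a sees a a a sees pop sees F F ⇒ pop sees a sees a a a sees pop sees a sees S F ⇒ pop sees a sees a a a sees pop sees a sees a a F ⇒ pop sees a sees a a a sees pop sees a sees a a pop red a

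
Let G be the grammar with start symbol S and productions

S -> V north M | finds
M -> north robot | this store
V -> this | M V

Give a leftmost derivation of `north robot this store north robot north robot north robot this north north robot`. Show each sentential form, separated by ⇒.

S ⇒ V north M ⇒ M V north M ⇒ north robot V north M ⇒ north robot M V north M ⇒ north robot this store V north M ⇒ north robot this store M V north M ⇒ north robot this store north robot V north M ⇒ north robot this store north robot M V north M ⇒ north robot this store north robot north robot V north M ⇒ north robot this store north robot north robot M V north M ⇒ north robot this store north robot north robot north robot V north M ⇒ north robot this store north robot north robot north robot this north M ⇒ north robot this store north robot north robot north robot this north north robot

S ⇒ V north M   [S -> V north M]
V north M ⇒ M V north M   [V -> M V]
M V north M ⇒ north robot V north M   [M -> north robot]
north robot V north M ⇒ north robot M V north M   [V -> M V]
north robot M V north M ⇒ north robot this store V north M   [M -> this store]
north robot this store V north M ⇒ north robot this store M V north M   [V -> M V]
north robot this store M V north M ⇒ north robot this store north robot V north M   [M -> north robot]
north robot this store north robot V north M ⇒ north robot this store north robot M V north M   [V -> M V]
north robot this store north robot M V north M ⇒ north robot this store north robot north robot V north M   [M -> north robot]
north robot this store north robot north robot V north M ⇒ north robot this store north robot north robot M V north M   [V -> M V]
north robot this store north robot north robot M V north M ⇒ north robot this store north robot north robot north robot V north M   [M -> north robot]
north robot this store north robot north robot north robot V north M ⇒ north robot this store north robot north robot north robot this north M   [V -> this]
north robot this store north robot north robot north robot this north M ⇒ north robot this store north robot north robot north robot this north north robot   [M -> north robot]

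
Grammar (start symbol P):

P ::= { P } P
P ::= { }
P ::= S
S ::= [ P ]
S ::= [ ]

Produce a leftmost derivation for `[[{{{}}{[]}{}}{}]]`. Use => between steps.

P=>S=>[P]=>[S]=>[[P]]=>[[{P}P]]=>[[{{P}P}P]]=>[[{{{}}P}P]]=>[[{{{}}{P}P}P]]=>[[{{{}}{S}P}P]]=>[[{{{}}{[]}P}P]]=>[[{{{}}{[]}{}}P]]=>[[{{{}}{[]}{}}{}]]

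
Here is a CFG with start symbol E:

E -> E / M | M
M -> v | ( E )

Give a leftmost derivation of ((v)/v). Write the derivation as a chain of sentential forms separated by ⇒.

E ⇒ M ⇒ (E) ⇒ (E/M) ⇒ (M/M) ⇒ ((E)/M) ⇒ ((M)/M) ⇒ ((v)/M) ⇒ ((v)/v)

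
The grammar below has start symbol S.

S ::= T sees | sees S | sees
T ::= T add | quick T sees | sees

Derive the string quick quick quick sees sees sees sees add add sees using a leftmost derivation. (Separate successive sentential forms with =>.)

S => T sees => T add sees => T add add sees => quick T sees add add sees => quick quick T sees sees add add sees => quick quick quick T sees sees sees add add sees => quick quick quick sees sees sees sees add add sees

S => T sees   [S ::= T sees]
T sees => T add sees   [T ::= T add]
T add sees => T add add sees   [T ::= T add]
T add add sees => quick T sees add add sees   [T ::= quick T sees]
quick T sees add add sees => quick quick T sees sees add add sees   [T ::= quick T sees]
quick quick T sees sees add add sees => quick quick quick T sees sees sees add add sees   [T ::= quick T sees]
quick quick quick T sees sees sees add add sees => quick quick quick sees sees sees sees add add sees   [T ::= sees]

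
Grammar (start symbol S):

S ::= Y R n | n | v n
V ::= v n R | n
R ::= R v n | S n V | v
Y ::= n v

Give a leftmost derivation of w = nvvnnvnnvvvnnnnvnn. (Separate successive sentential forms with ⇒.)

S ⇒ YRn ⇒ nvRn ⇒ nvRvnn ⇒ nvSnVvnn ⇒ nvvnnVvnn ⇒ nvvnnvnRvnn ⇒ nvvnnvnSnVvnn ⇒ nvvnnvnYRnnVvnn ⇒ nvvnnvnnvRnnVvnn ⇒ nvvnnvnnvRvnnnVvnn ⇒ nvvnnvnnvvvnnnVvnn ⇒ nvvnnvnnvvvnnnnvnn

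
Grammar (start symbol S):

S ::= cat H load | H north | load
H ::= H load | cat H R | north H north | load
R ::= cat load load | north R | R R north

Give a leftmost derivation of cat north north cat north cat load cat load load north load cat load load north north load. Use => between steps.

S => cat H load => cat north H north load => cat north north H north north load => cat north north cat H R north north load => cat north north cat H load R north north load => cat north north cat north H north load R north north load => cat north north cat north cat H R north load R north north load => cat north north cat north cat load R north load R north north load => cat north north cat north cat load cat load load north load R north north load => cat north north cat north cat load cat load load north load cat load load north north load

S => cat H load   [S ::= cat H load]
cat H load => cat north H north load   [H ::= north H north]
cat north H north load => cat north north H north north load   [H ::= north H north]
cat north north H north north load => cat north north cat H R north north load   [H ::= cat H R]
cat north north cat H R north north load => cat north north cat H load R north north load   [H ::= H load]
cat north north cat H load R north north load => cat north north cat north H north load R north north load   [H ::= north H north]
cat north north cat north H north load R north north load => cat north north cat north cat H R north load R north north load   [H ::= cat H R]
cat north north cat north cat H R north load R north north load => cat north north cat north cat load R north load R north north load   [H ::= load]
cat north north cat north cat load R north load R north north load => cat north north cat north cat load cat load load north load R north north load   [R ::= cat load load]
cat north north cat north cat load cat load load north load R north north load => cat north north cat north cat load cat load load north load cat load load north north load   [R ::= cat load load]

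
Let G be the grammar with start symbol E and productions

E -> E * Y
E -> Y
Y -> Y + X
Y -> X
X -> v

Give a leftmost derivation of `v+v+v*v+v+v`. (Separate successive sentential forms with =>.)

E => E*Y => Y*Y => Y+X*Y => Y+X+X*Y => X+X+X*Y => v+X+X*Y => v+v+X*Y => v+v+v*Y => v+v+v*Y+X => v+v+v*Y+X+X => v+v+v*X+X+X => v+v+v*v+X+X => v+v+v*v+v+X => v+v+v*v+v+v

E => E*Y   [E -> E * Y]
E*Y => Y*Y   [E -> Y]
Y*Y => Y+X*Y   [Y -> Y + X]
Y+X*Y => Y+X+X*Y   [Y -> Y + X]
Y+X+X*Y => X+X+X*Y   [Y -> X]
X+X+X*Y => v+X+X*Y   [X -> v]
v+X+X*Y => v+v+X*Y   [X -> v]
v+v+X*Y => v+v+v*Y   [X -> v]
v+v+v*Y => v+v+v*Y+X   [Y -> Y + X]
v+v+v*Y+X => v+v+v*Y+X+X   [Y -> Y + X]
v+v+v*Y+X+X => v+v+v*X+X+X   [Y -> X]
v+v+v*X+X+X => v+v+v*v+X+X   [X -> v]
v+v+v*v+X+X => v+v+v*v+v+X   [X -> v]
v+v+v*v+v+X => v+v+v*v+v+v   [X -> v]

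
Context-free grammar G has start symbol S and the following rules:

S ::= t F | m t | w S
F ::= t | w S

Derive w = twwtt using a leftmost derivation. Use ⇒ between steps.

S⇒tF⇒twS⇒twwS⇒twwtF⇒twwtt

S ⇒ tF   [S ::= t F]
tF ⇒ twS   [F ::= w S]
twS ⇒ twwS   [S ::= w S]
twwS ⇒ twwtF   [S ::= t F]
twwtF ⇒ twwtt   [F ::= t]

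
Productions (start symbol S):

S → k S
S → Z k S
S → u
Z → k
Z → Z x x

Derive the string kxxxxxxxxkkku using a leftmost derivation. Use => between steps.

S=>ZkS=>ZxxkS=>ZxxxxkS=>ZxxxxxxkS=>ZxxxxxxxxkS=>kxxxxxxxxkS=>kxxxxxxxxkZkS=>kxxxxxxxxkkkS=>kxxxxxxxxkkku

S => ZkS   [S → Z k S]
ZkS => ZxxkS   [Z → Z x x]
ZxxkS => ZxxxxkS   [Z → Z x x]
ZxxxxkS => ZxxxxxxkS   [Z → Z x x]
ZxxxxxxkS => ZxxxxxxxxkS   [Z → Z x x]
ZxxxxxxxxkS => kxxxxxxxxkS   [Z → k]
kxxxxxxxxkS => kxxxxxxxxkZkS   [S → Z k S]
kxxxxxxxxkZkS => kxxxxxxxxkkkS   [Z → k]
kxxxxxxxxkkkS => kxxxxxxxxkkku   [S → u]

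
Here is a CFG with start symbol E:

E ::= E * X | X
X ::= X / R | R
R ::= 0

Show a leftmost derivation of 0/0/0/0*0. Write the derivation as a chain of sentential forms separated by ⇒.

E ⇒ E*X ⇒ X*X ⇒ X/R*X ⇒ X/R/R*X ⇒ X/R/R/R*X ⇒ R/R/R/R*X ⇒ 0/R/R/R*X ⇒ 0/0/R/R*X ⇒ 0/0/0/R*X ⇒ 0/0/0/0*X ⇒ 0/0/0/0*R ⇒ 0/0/0/0*0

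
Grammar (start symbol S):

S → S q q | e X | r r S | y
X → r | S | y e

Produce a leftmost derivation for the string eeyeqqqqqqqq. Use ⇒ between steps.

S ⇒ eX ⇒ eS ⇒ eSqq ⇒ eSqqqq ⇒ eSqqqqqq ⇒ eSqqqqqqqq ⇒ eeXqqqqqqqq ⇒ eeyeqqqqqqqq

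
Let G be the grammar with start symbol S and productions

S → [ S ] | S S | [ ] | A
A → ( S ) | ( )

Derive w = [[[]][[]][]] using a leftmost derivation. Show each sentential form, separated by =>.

S => [S]   [S → [ S ]]
[S] => [SS]   [S → S S]
[SS] => [SSS]   [S → S S]
[SSS] => [[S]SS]   [S → [ S ]]
[[S]SS] => [[[]]SS]   [S → [ ]]
[[[]]SS] => [[[]][S]S]   [S → [ S ]]
[[[]][S]S] => [[[]][[]]S]   [S → [ ]]
[[[]][[]]S] => [[[]][[]][]]   [S → [ ]]

S=>[S]=>[SS]=>[SSS]=>[[S]SS]=>[[[]]SS]=>[[[]][S]S]=>[[[]][[]]S]=>[[[]][[]][]]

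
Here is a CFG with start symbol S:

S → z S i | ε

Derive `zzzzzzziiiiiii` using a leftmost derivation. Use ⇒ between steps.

S⇒zSi⇒zzSii⇒zzzSiii⇒zzzzSiiii⇒zzzzzSiiiii⇒zzzzzzSiiiiii⇒zzzzzzzSiiiiiii⇒zzzzzzziiiiiii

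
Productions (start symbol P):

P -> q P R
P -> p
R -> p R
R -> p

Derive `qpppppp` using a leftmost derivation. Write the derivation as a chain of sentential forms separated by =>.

P => qPR => qpR => qppR => qpppR => qppppR => qpppppR => qpppppp

P => qPR   [P -> q P R]
qPR => qpR   [P -> p]
qpR => qppR   [R -> p R]
qppR => qpppR   [R -> p R]
qpppR => qppppR   [R -> p R]
qppppR => qpppppR   [R -> p R]
qpppppR => qpppppp   [R -> p]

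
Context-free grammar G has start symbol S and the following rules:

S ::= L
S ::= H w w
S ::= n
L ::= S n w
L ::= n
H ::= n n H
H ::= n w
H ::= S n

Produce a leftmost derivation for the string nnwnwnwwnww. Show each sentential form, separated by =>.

S => Hww => Snww => Hwwnww => Snwwnww => Lnwwnww => Snwnwwnww => Lnwnwwnww => Snwnwnwwnww => nnwnwnwwnww

S => Hww   [S ::= H w w]
Hww => Snww   [H ::= S n]
Snww => Hwwnww   [S ::= H w w]
Hwwnww => Snwwnww   [H ::= S n]
Snwwnww => Lnwwnww   [S ::= L]
Lnwwnww => Snwnwwnww   [L ::= S n w]
Snwnwwnww => Lnwnwwnww   [S ::= L]
Lnwnwwnww => Snwnwnwwnww   [L ::= S n w]
Snwnwnwwnww => nnwnwnwwnww   [S ::= n]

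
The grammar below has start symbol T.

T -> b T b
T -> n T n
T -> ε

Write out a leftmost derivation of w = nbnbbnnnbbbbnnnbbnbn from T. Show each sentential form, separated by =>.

T => nTn => nbTbn => nbnTnbn => nbnbTbnbn => nbnbbTbbnbn => nbnbbnTnbbnbn => nbnbbnnTnnbbnbn => nbnbbnnnTnnnbbnbn => nbnbbnnnbTbnnnbbnbn => nbnbbnnnbbTbbnnnbbnbn => nbnbbnnnbbbbnnnbbnbn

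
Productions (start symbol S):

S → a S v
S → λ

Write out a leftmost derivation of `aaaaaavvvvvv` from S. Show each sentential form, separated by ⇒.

S ⇒ aSv ⇒ aaSvv ⇒ aaaSvvv ⇒ aaaaSvvvv ⇒ aaaaaSvvvvv ⇒ aaaaaaSvvvvvv ⇒ aaaaaavvvvvv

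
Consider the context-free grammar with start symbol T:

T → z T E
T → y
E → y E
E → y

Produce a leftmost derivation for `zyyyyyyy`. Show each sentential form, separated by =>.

T => zTE => zyE => zyyE => zyyyE => zyyyyE => zyyyyyE => zyyyyyyE => zyyyyyyy

T => zTE   [T → z T E]
zTE => zyE   [T → y]
zyE => zyyE   [E → y E]
zyyE => zyyyE   [E → y E]
zyyyE => zyyyyE   [E → y E]
zyyyyE => zyyyyyE   [E → y E]
zyyyyyE => zyyyyyyE   [E → y E]
zyyyyyyE => zyyyyyyy   [E → y]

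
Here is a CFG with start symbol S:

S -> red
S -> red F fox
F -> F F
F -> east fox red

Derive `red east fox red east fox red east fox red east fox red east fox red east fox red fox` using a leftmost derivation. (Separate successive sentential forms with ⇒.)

S ⇒ red F fox ⇒ red F F fox ⇒ red F F F fox ⇒ red F F F F fox ⇒ red F F F F F fox ⇒ red east fox red F F F F fox ⇒ red east fox red F F F F F fox ⇒ red east fox red east fox red F F F F fox ⇒ red east fox red east fox red east fox red F F F fox ⇒ red east fox red east fox red east fox red east fox red F F fox ⇒ red east fox red east fox red east fox red east fox red east fox red F fox ⇒ red east fox red east fox red east fox red east fox red east fox red east fox red fox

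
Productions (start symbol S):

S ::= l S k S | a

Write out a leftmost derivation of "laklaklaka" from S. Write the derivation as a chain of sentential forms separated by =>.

S => lSkS   [S ::= l S k S]
lSkS => lakS   [S ::= a]
lakS => laklSkS   [S ::= l S k S]
laklSkS => laklakS   [S ::= a]
laklakS => laklaklSkS   [S ::= l S k S]
laklaklSkS => laklaklakS   [S ::= a]
laklaklakS => laklaklaka   [S ::= a]

S=>lSkS=>lakS=>laklSkS=>laklakS=>laklaklSkS=>laklaklakS=>laklaklaka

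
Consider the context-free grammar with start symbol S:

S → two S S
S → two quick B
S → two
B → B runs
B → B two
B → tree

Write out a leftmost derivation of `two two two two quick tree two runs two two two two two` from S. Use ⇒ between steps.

S ⇒ two S S   [S → two S S]
two S S ⇒ two two S S S   [S → two S S]
two two S S S ⇒ two two two S S S S   [S → two S S]
two two two S S S S ⇒ two two two two quick B S S S   [S → two quick B]
two two two two quick B S S S ⇒ two two two two quick B runs S S S   [B → B runs]
two two two two quick B runs S S S ⇒ two two two two quick B two runs S S S   [B → B two]
two two two two quick B two runs S S S ⇒ two two two two quick tree two runs S S S   [B → tree]
two two two two quick tree two runs S S S ⇒ two two two two quick tree two runs two S S S S   [S → two S S]
two two two two quick tree two runs two S S S S ⇒ two two two two quick tree two runs two two S S S   [S → two]
two two two two quick tree two runs two two S S S ⇒ two two two two quick tree two runs two two two S S   [S → two]
two two two two quick tree two runs two two two S S ⇒ two two two two quick tree two runs two two two two S   [S → two]
two two two two quick tree two runs two two two two S ⇒ two two two two quick tree two runs two two two two two   [S → two]

S ⇒ two S S ⇒ two two S S S ⇒ two two two S S S S ⇒ two two two two quick B S S S ⇒ two two two two quick B runs S S S ⇒ two two two two quick B two runs S S S ⇒ two two two two quick tree two runs S S S ⇒ two two two two quick tree two runs two S S S S ⇒ two two two two quick tree two runs two two S S S ⇒ two two two two quick tree two runs two two two S S ⇒ two two two two quick tree two runs two two two two S ⇒ two two two two quick tree two runs two two two two two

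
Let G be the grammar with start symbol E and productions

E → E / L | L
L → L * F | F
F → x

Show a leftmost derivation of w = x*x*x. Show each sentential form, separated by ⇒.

E ⇒ L   [E → L]
L ⇒ L*F   [L → L * F]
L*F ⇒ L*F*F   [L → L * F]
L*F*F ⇒ F*F*F   [L → F]
F*F*F ⇒ x*F*F   [F → x]
x*F*F ⇒ x*x*F   [F → x]
x*x*F ⇒ x*x*x   [F → x]

E ⇒ L ⇒ L*F ⇒ L*F*F ⇒ F*F*F ⇒ x*F*F ⇒ x*x*F ⇒ x*x*x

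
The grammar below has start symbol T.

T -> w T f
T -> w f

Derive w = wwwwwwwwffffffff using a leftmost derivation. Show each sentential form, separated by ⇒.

T⇒wTf⇒wwTff⇒wwwTfff⇒wwwwTffff⇒wwwwwTfffff⇒wwwwwwTffffff⇒wwwwwwwTfffffff⇒wwwwwwwwffffffff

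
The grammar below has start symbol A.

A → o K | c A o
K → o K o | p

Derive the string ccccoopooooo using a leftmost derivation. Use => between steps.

A => cAo => ccAoo => cccAooo => ccccAoooo => ccccoKoooo => ccccooKooooo => ccccoopooooo

A => cAo   [A → c A o]
cAo => ccAoo   [A → c A o]
ccAoo => cccAooo   [A → c A o]
cccAooo => ccccAoooo   [A → c A o]
ccccAoooo => ccccoKoooo   [A → o K]
ccccoKoooo => ccccooKooooo   [K → o K o]
ccccooKooooo => ccccoopooooo   [K → p]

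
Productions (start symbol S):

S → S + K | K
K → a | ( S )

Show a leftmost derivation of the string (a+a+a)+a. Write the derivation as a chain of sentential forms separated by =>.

S => S+K => K+K => (S)+K => (S+K)+K => (S+K+K)+K => (K+K+K)+K => (a+K+K)+K => (a+a+K)+K => (a+a+a)+K => (a+a+a)+a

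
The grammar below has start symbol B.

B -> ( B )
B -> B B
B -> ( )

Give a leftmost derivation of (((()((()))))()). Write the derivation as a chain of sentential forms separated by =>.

B=>(B)=>(BB)=>((B)B)=>(((B))B)=>(((BB))B)=>(((()B))B)=>(((()(B)))B)=>(((()((B))))B)=>(((()((()))))B)=>(((()((()))))())

B => (B)   [B -> ( B )]
(B) => (BB)   [B -> B B]
(BB) => ((B)B)   [B -> ( B )]
((B)B) => (((B))B)   [B -> ( B )]
(((B))B) => (((BB))B)   [B -> B B]
(((BB))B) => (((()B))B)   [B -> ( )]
(((()B))B) => (((()(B)))B)   [B -> ( B )]
(((()(B)))B) => (((()((B))))B)   [B -> ( B )]
(((()((B))))B) => (((()((()))))B)   [B -> ( )]
(((()((()))))B) => (((()((()))))())   [B -> ( )]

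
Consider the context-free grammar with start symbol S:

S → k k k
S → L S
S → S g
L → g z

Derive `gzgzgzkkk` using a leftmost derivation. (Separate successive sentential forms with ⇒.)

S ⇒ LS   [S → L S]
LS ⇒ gzS   [L → g z]
gzS ⇒ gzLS   [S → L S]
gzLS ⇒ gzgzS   [L → g z]
gzgzS ⇒ gzgzLS   [S → L S]
gzgzLS ⇒ gzgzgzS   [L → g z]
gzgzgzS ⇒ gzgzgzkkk   [S → k k k]

S⇒LS⇒gzS⇒gzLS⇒gzgzS⇒gzgzLS⇒gzgzgzS⇒gzgzgzkkk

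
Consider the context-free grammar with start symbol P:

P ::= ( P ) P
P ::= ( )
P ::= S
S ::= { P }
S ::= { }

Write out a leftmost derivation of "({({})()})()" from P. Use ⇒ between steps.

P ⇒ (P)P ⇒ (S)P ⇒ ({P})P ⇒ ({(P)P})P ⇒ ({(S)P})P ⇒ ({({})P})P ⇒ ({({})()})P ⇒ ({({})()})()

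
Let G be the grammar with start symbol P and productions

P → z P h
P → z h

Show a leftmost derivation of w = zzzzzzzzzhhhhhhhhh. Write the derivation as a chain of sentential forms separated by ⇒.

P ⇒ zPh ⇒ zzPhh ⇒ zzzPhhh ⇒ zzzzPhhhh ⇒ zzzzzPhhhhh ⇒ zzzzzzPhhhhhh ⇒ zzzzzzzPhhhhhhh ⇒ zzzzzzzzPhhhhhhhh ⇒ zzzzzzzzzhhhhhhhhh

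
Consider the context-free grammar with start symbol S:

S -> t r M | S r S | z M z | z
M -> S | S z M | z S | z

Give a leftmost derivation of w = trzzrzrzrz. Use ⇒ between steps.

S ⇒ SrS ⇒ SrSrS ⇒ trMrSrS ⇒ trzSrSrS ⇒ trzzrSrS ⇒ trzzrSrSrS ⇒ trzzrzrSrS ⇒ trzzrzrzrS ⇒ trzzrzrzrz

S ⇒ SrS   [S -> S r S]
SrS ⇒ SrSrS   [S -> S r S]
SrSrS ⇒ trMrSrS   [S -> t r M]
trMrSrS ⇒ trzSrSrS   [M -> z S]
trzSrSrS ⇒ trzzrSrS   [S -> z]
trzzrSrS ⇒ trzzrSrSrS   [S -> S r S]
trzzrSrSrS ⇒ trzzrzrSrS   [S -> z]
trzzrzrSrS ⇒ trzzrzrzrS   [S -> z]
trzzrzrzrS ⇒ trzzrzrzrz   [S -> z]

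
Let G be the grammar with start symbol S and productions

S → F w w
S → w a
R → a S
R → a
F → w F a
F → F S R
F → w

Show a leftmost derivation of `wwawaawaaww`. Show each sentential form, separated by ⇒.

S ⇒ Fww   [S → F w w]
Fww ⇒ FSRww   [F → F S R]
FSRww ⇒ FSRSRww   [F → F S R]
FSRSRww ⇒ wFaSRSRww   [F → w F a]
wFaSRSRww ⇒ wwaSRSRww   [F → w]
wwaSRSRww ⇒ wwawaRSRww   [S → w a]
wwawaRSRww ⇒ wwawaaSRww   [R → a]
wwawaaSRww ⇒ wwawaawaRww   [S → w a]
wwawaawaRww ⇒ wwawaawaaww   [R → a]

S ⇒ Fww ⇒ FSRww ⇒ FSRSRww ⇒ wFaSRSRww ⇒ wwaSRSRww ⇒ wwawaRSRww ⇒ wwawaaSRww ⇒ wwawaawaRww ⇒ wwawaawaaww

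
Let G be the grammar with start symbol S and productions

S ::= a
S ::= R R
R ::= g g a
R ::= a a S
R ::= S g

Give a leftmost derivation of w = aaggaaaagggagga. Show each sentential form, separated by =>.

S => RR   [S ::= R R]
RR => aaSR   [R ::= a a S]
aaSR => aaRRR   [S ::= R R]
aaRRR => aaSgRR   [R ::= S g]
aaSgRR => aaRRgRR   [S ::= R R]
aaRRgRR => aaggaRgRR   [R ::= g g a]
aaggaRgRR => aaggaaaSgRR   [R ::= a a S]
aaggaaaSgRR => aaggaaaagRR   [S ::= a]
aaggaaaagRR => aaggaaaagggaR   [R ::= g g a]
aaggaaaagggaR => aaggaaaagggagga   [R ::= g g a]

S => RR => aaSR => aaRRR => aaSgRR => aaRRgRR => aaggaRgRR => aaggaaaSgRR => aaggaaaagRR => aaggaaaagggaR => aaggaaaagggagga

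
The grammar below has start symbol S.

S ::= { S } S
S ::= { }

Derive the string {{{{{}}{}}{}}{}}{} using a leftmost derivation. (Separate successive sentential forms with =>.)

S => {S}S   [S ::= { S } S]
{S}S => {{S}S}S   [S ::= { S } S]
{{S}S}S => {{{S}S}S}S   [S ::= { S } S]
{{{S}S}S}S => {{{{S}S}S}S}S   [S ::= { S } S]
{{{{S}S}S}S}S => {{{{{}}S}S}S}S   [S ::= { }]
{{{{{}}S}S}S}S => {{{{{}}{}}S}S}S   [S ::= { }]
{{{{{}}{}}S}S}S => {{{{{}}{}}{}}S}S   [S ::= { }]
{{{{{}}{}}{}}S}S => {{{{{}}{}}{}}{}}S   [S ::= { }]
{{{{{}}{}}{}}{}}S => {{{{{}}{}}{}}{}}{}   [S ::= { }]

S=>{S}S=>{{S}S}S=>{{{S}S}S}S=>{{{{S}S}S}S}S=>{{{{{}}S}S}S}S=>{{{{{}}{}}S}S}S=>{{{{{}}{}}{}}S}S=>{{{{{}}{}}{}}{}}S=>{{{{{}}{}}{}}{}}{}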